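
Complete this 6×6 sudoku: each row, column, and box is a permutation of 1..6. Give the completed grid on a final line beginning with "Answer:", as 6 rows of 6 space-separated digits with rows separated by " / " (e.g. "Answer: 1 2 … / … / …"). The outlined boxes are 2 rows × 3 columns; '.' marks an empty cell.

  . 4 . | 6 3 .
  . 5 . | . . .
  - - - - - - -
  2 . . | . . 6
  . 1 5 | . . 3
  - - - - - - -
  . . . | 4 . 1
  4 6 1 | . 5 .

Step 1. [r6c6∈{2}] nothing but 2 survives at r6c6. So r6c6=2.
Step 2. [r2c3∈{2,3,6}] in col 3, 6 fits only at r2c3. So r2c3=6.
Step 3. [r4c5∈{2,4}] row 4 places 4 nowhere but r4c5. So r4c5=4.
Step 4. [r3c5∈{1}] r3c5 has the single candidate 1, so r3c5=1.
Step 5. [r5c2∈{2,3}] col 2 places 2 nowhere but r5c2, so r5c2=2.
Step 6. [r2c1∈{1,3}] in row 2, 3 fits only at r2c1 ⇒ r2c1=3.
Step 7. [r3c2∈{3}] nothing but 3 survives at r3c2. So r3c2=3.
Step 8. [r2c4∈{1,2}] in row 2, 1 fits only at r2c4, so r2c4=1.
Step 9. [r5c1∈{5}] nothing but 5 survives at r5c1, so r5c1=5.
Step 10. [r6c4∈{3}] r6c4 is down to just 3. So r6c4=3.
Step 11. [r1c1∈{1}] only 1 remains possible at r1c1, so r1c1=1.
Step 12. [r5c3∈{3}] only 3 remains possible at r5c3. So r5c3=3.
Step 13. [r2c5∈{2}] nothing but 2 survives at r2c5 ⇒ r2c5=2.
Step 14. [r1c3∈{2}] only 2 remains possible at r1c3. So r1c3=2.
Step 15. [r4c4∈{2}] nothing but 2 survives at r4c4. So r4c4=2.
Step 16. [r4c1∈{6}] r4c1's peers cover all but 6 ⇒ r4c1=6.
Step 17. [r1c6∈{5}] nothing but 5 survives at r1c6 ⇒ r1c6=5.
Step 18. [r2c6∈{4}] only 4 remains possible at r2c6. So r2c6=4.
Step 19. [r3c4∈{5}] r3c4 is down to just 5. So r3c4=5.
Step 20. [r3c3∈{4}] r3c3 is down to just 4 ⇒ r3c3=4.
Step 21. [r5c5∈{6}] r5c5's peers cover all but 6. So r5c5=6.

Answer: 1 4 2 6 3 5 / 3 5 6 1 2 4 / 2 3 4 5 1 6 / 6 1 5 2 4 3 / 5 2 3 4 6 1 / 4 6 1 3 5 2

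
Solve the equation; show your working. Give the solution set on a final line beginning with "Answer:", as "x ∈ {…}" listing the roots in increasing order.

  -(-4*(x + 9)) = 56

Step 1. [-(-4*(x + 9)) = 56] leading − — multiply by −1. So neg: -4*(x + 9) = -56.
Step 2. [-4*(x + 9) = -56] -4 out front; divide by -4, so div: x + 9 = 14.
Step 3. [x + 9 = 14] the outer +9 inverts by subtracting 9, so sub: x = 5.

Answer: x ∈ {5}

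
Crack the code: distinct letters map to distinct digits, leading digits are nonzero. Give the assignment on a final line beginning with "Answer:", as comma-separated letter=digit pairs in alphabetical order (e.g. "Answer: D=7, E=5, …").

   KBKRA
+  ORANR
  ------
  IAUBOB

Step 1. [I] I is the leading digit of a 6-digit sum of two 5-digit numbers; the final carry is exactly 1, so I=1.
Step 2. [col 1: A + R ≡ B (mod 10)] no forcing yet in column 1 (carry-in 0); A=2 is free and consistent — try it, so A=2.
Step 3. [col 1: A + R ≡ B (mod 10)] no forcing yet in column 1 (carry-in 0); B=0 is free and consistent — try it ⇒ B=0.
Step 4. [col 1: A + R ≡ B (mod 10)] column 1: given A=2, B=0, carry-in 0, and digits 0,1,2 already taken and all letters distinct, A+R≡B (mod 10) forces R=8, so R=8.
Step 5. [col 2: R + N ≡ O (mod 10)] no forcing yet in column 2 (carry-in 1); O=5 is free and consistent — try it ⇒ O=5.
Step 6. [col 2: R + N ≡ O (mod 10)] from column 2 (R=8, O=5, carry-in 1, digits 0,1,2,5,8 already taken and all letters distinct): N must equal 6 ⇒ N=6.
Step 7. [col 3: K + A ≡ B (mod 10)] in column 3 we have K+A≡B with carry-in 1; given A=2, B=0 and digits 0,1,2,5,6,8 already taken and all letters distinct, that pins K to 7, so K=7.
Step 8. [col 4: B + R ≡ U (mod 10)] column 4 reads B+R+carry(1)=U with B=0, R=8; with digits 0,1,2,5,6,7,8 already taken and all letters distinct, the only value for U is 9, so U=9.

Answer: A=2, B=0, I=1, K=7, N=6, O=5, R=8, U=9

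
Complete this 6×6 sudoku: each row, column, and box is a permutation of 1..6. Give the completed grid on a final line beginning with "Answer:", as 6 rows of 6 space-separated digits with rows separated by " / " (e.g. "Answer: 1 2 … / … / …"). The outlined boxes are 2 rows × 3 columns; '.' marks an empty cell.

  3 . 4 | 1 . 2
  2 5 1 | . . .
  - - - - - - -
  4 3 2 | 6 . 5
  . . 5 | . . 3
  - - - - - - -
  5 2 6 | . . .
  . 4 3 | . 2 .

Step 1. [r4c2∈{1,6}] across col 2, 1 lands solely at r4c2 ⇒ r4c2=1.
Step 2. [r4c5∈{4}] r4c5's peers cover all but 4 ⇒ r4c5=4.
Step 3. [r6c6∈{1,6}] across row 6, 6 lands solely at r6c6, so r6c6=6.
Step 4. [r2c5∈{3,6}] row 2 places 6 nowhere but r2c5. So r2c5=6.
Step 5. [r5c6∈{1,4}] 1 has one home in col 6: r5c6, so r5c6=1.
Step 6. [r2c4∈{3,4}] in row 2, 3 fits only at r2c4 ⇒ r2c4=3.
Step 7. [r5c5∈{3}] only 3 remains possible at r5c5, so r5c5=3.
Step 8. [r4c4∈{2}] r4c4's peers cover all but 2 ⇒ r4c4=2.
Step 9. [r6c4∈{5}] r6c4's peers cover all but 5. So r6c4=5.
Step 10. [r4c1∈{6}] r4c1 is down to just 6. So r4c1=6.
Step 11. [r5c4∈{4}] nothing but 4 survives at r5c4 ⇒ r5c4=4.
Step 12. [r1c5∈{5}] r1c5 is down to just 5 ⇒ r1c5=5.
Step 13. [r2c6∈{4}] nothing but 4 survives at r2c6 ⇒ r2c6=4.
Step 14. [r3c5∈{1}] r3c5's peers cover all but 1. So r3c5=1.
Step 15. [r6c1∈{1}] r6c1 is down to just 1, so r6c1=1.
Step 16. [r1c2∈{6}] nothing but 6 survives at r1c2, so r1c2=6.

Answer: 3 6 4 1 5 2 / 2 5 1 3 6 4 / 4 3 2 6 1 5 / 6 1 5 2 4 3 / 5 2 6 4 3 1 / 1 4 3 5 2 6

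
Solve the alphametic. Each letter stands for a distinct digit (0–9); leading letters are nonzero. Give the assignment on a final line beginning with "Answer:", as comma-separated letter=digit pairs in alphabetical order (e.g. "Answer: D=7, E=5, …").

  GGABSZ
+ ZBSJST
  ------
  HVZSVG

Step 1. [col 1: Z + T ≡ G (mod 10)] no forcing yet in column 1 (carry-in 0); G=6 is free and consistent — try it ⇒ G=6.
Step 2. [col 1: Z + T ≡ G (mod 10)] no forcing yet in column 1 (carry-in 0); Z=2 is free and consistent — try it. So Z=2.
Step 3. [col 1: Z + T ≡ G (mod 10)] from column 1 (Z=2, G=6, carry-in 0, digits 2,6 already taken and all letters distinct): T must equal 4. So T=4.
Step 4. [col 2: S + S ≡ V (mod 10)] no forcing yet in column 2 (carry-in 0); S=5 is free and consistent — try it, so S=5.
Step 5. [col 2: S + S ≡ V (mod 10)] column 2: given S=5, carry-in 0, and digits 2,4,5,6 already taken and all letters distinct, S+S≡V (mod 10) forces V=0 ⇒ V=0.
Step 6. [col 3: B + J ≡ S (mod 10)] several values work for J in column 3 (B + J ≡ S (mod 10), carry-in 1); try J=1, so J=1.
Step 7. [col 3: B + J ≡ S (mod 10)] column 3: given J=1, S=5, carry-in 1, and digits 0,1,2,4,5,6 already taken and all letters distinct, B+J≡S (mod 10) forces B=3, so B=3.
Step 8. [col 4: A + S ≡ Z (mod 10)] from column 4 (S=5, Z=2, carry-in 0, digits 0,1,2,3,4,5,6 already taken and all letters distinct): A must equal 7. So A=7.
Step 9. [col 6: G + Z ≡ H (mod 10)] column 6: given G=6, Z=2, carry-in 1, and digits 0,1,2,3,4,5,6,7 already taken and all letters distinct, G+Z≡H (mod 10) forces H=9 ⇒ H=9.

Answer: A=7, B=3, G=6, H=9, J=1, S=5, T=4, V=0, Z=2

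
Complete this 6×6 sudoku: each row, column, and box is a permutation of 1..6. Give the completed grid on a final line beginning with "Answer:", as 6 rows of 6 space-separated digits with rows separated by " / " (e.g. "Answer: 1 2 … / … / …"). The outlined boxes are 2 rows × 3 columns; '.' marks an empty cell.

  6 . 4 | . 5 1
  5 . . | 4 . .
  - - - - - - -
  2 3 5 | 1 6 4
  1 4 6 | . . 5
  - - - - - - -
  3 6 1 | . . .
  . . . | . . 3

Step 1. [r5c6∈{2}] r5c6 is down to just 2 ⇒ r5c6=2.
Step 2. [r1c2∈{2}] r1c2 has the single candidate 2 ⇒ r1c2=2.
Step 3. [r4c4∈{2,3}] in col 4, 2 fits only at r4c4, so r4c4=2.
Step 4. [r2c5∈{2,3}] 2 has one home in row 2: r2c5, so r2c5=2.
Step 5. [r5c5∈{4}] nothing but 4 survives at r5c5. So r5c5=4.
Step 6. [r5c4∈{5}] nothing but 5 survives at r5c4 ⇒ r5c4=5.
Step 7. [r6c5∈{1}] nothing but 1 survives at r6c5 ⇒ r6c5=1.
Step 8. [r6c3∈{2}] r6c3 is down to just 2, so r6c3=2.
Step 9. [r1c4∈{3}] r1c4's peers cover all but 3, so r1c4=3.
Step 10. [r6c1∈{4}] r6c1's peers cover all but 4 ⇒ r6c1=4.
Step 11. [r2c2∈{1}] r2c2's peers cover all but 1, so r2c2=1.
Step 12. [r4c5∈{3}] r4c5 has the single candidate 3, so r4c5=3.
Step 13. [r6c2∈{5}] r6c2 has the single candidate 5, so r6c2=5.
Step 14. [r2c3∈{3}] r2c3 is down to just 3 ⇒ r2c3=3.
Step 15. [r6c4∈{6}] only 6 remains possible at r6c4. So r6c4=6.
Step 16. [r2c6∈{6}] r2c6's peers cover all but 6. So r2c6=6.

Answer: 6 2 4 3 5 1 / 5 1 3 4 2 6 / 2 3 5 1 6 4 / 1 4 6 2 3 5 / 3 6 1 5 4 2 / 4 5 2 6 1 3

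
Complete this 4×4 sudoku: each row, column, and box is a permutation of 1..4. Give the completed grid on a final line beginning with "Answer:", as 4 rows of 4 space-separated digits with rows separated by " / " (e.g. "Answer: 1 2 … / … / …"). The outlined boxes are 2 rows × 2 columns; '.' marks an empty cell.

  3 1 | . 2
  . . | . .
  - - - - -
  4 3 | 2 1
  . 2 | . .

Step 1. [r1c3∈{4}] only 4 remains possible at r1c3 ⇒ r1c3=4.
Step 2. [r4c3∈{3}] r4c3 is down to just 3 ⇒ r4c3=3.
Step 3. [r4c4∈{4}] r4c4's peers cover all but 4, so r4c4=4.
Step 4. [r2c2∈{4}] r2c2 is down to just 4. So r2c2=4.
Step 5. [r2c1∈{2}] nothing but 2 survives at r2c1 ⇒ r2c1=2.
Step 6. [r2c4∈{3}] r2c4 has the single candidate 3 ⇒ r2c4=3.
Step 7. [r2c3∈{1}] r2c3 is down to just 1 ⇒ r2c3=1.
Step 8. [r4c1∈{1}] r4c1's peers cover all but 1, so r4c1=1.

Answer: 3 1 4 2 / 2 4 1 3 / 4 3 2 1 / 1 2 3 4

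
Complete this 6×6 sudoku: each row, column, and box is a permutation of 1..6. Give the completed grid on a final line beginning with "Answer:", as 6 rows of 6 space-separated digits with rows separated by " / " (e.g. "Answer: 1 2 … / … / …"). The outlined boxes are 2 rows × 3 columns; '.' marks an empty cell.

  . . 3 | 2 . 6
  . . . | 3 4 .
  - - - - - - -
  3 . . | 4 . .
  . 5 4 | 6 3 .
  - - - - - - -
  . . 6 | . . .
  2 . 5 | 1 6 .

Step 1. [r4c1∈{1}] r4c1 is down to just 1 ⇒ r4c1=1.
Step 2. [r3c3∈{2}] r3c3's peers cover all but 2, so r3c3=2.
Step 3. [r5c1∈{4}] r5c1's peers cover all but 4, so r5c1=4.
Step 4. [r2c3∈{1}] r2c3 has the single candidate 1. So r2c3=1.
Step 5. [r2c6∈{5}] r2c6 has the single candidate 5. So r2c6=5.
Step 6. [r5c5∈{2,5}] r5c5 is the only open cell in col 5 admitting 2 ⇒ r5c5=2.
Step 7. [r5c6∈{3}] only 3 remains possible at r5c6 ⇒ r5c6=3.
Step 8. [r3c6∈{1}] r3c6 is down to just 1, so r3c6=1.
Step 9. [r2c1∈{6}] r2c1 is down to just 6. So r2c1=6.
Step 10. [r6c2∈{3}] only 3 remains possible at r6c2 ⇒ r6c2=3.
Step 11. [r3c5∈{5}] r3c5's peers cover all but 5, so r3c5=5.
Step 12. [r4c6∈{2}] only 2 remains possible at r4c6. So r4c6=2.
Step 13. [r1c5∈{1}] r1c5's peers cover all but 1 ⇒ r1c5=1.
Step 14. [r1c2∈{4}] r1c2 has the single candidate 4, so r1c2=4.
Step 15. [r3c2∈{6}] only 6 remains possible at r3c2 ⇒ r3c2=6.
Step 16. [r6c6∈{4}] r6c6 has the single candidate 4. So r6c6=4.
Step 17. [r1c1∈{5}] r1c1 has the single candidate 5. So r1c1=5.
Step 18. [r5c4∈{5}] r5c4 has the single candidate 5 ⇒ r5c4=5.
Step 19. [r5c2∈{1}] r5c2 is down to just 1. So r5c2=1.
Step 20. [r2c2∈{2}] r2c2 is down to just 2, so r2c2=2.

Answer: 5 4 3 2 1 6 / 6 2 1 3 4 5 / 3 6 2 4 5 1 / 1 5 4 6 3 2 / 4 1 6 5 2 3 / 2 3 5 1 6 4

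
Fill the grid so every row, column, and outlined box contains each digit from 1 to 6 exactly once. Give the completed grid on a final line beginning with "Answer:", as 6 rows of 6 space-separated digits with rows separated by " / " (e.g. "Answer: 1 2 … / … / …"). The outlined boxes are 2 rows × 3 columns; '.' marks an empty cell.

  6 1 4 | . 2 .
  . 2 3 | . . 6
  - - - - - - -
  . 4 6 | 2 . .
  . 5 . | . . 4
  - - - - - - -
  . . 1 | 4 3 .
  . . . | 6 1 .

Step 1. [r2c1∈{5}] r2c1 is down to just 5. So r2c1=5.
Step 2. [r3c6∈{1,3,5}] 1 has one home in col 6: r3c6 ⇒ r3c6=1.
Step 3. [r5c1∈{2}] only 2 remains possible at r5c1, so r5c1=2.
Step 4. [r1c6∈{3,5}] 3 has one home in col 6: r1c6 ⇒ r1c6=3.
Step 5. [r3c1∈{3}] r3c1's peers cover all but 3, so r3c1=3.
Step 6. [r6c6∈{2,5}] r6c6 is the only open cell in row 6 admitting 2, so r6c6=2.
Step 7. [r5c6∈{5}] nothing but 5 survives at r5c6 ⇒ r5c6=5.
Step 8. [r4c1∈{1}] r4c1 has the single candidate 1 ⇒ r4c1=1.
Step 9. [r3c5∈{5}] only 5 remains possible at r3c5 ⇒ r3c5=5.
Step 10. [r4c4∈{3}] nothing but 3 survives at r4c4 ⇒ r4c4=3.
Step 11. [r6c2∈{3}] r6c2 has the single candidate 3 ⇒ r6c2=3.
Step 12. [r4c5∈{6}] only 6 remains possible at r4c5, so r4c5=6.
Step 13. [r1c4∈{5}] only 5 remains possible at r1c4, so r1c4=5.
Step 14. [r6c1∈{4}] r6c1 has the single candidate 4 ⇒ r6c1=4.
Step 15. [r2c5∈{4}] r2c5 has the single candidate 4, so r2c5=4.
Step 16. [r6c3∈{5}] only 5 remains possible at r6c3 ⇒ r6c3=5.
Step 17. [r2c4∈{1}] only 1 remains possible at r2c4. So r2c4=1.
Step 18. [r4c3∈{2}] r4c3 is down to just 2. So r4c3=2.
Step 19. [r5c2∈{6}] r5c2 has the single candidate 6, so r5c2=6.

Answer: 6 1 4 5 2 3 / 5 2 3 1 4 6 / 3 4 6 2 5 1 / 1 5 2 3 6 4 / 2 6 1 4 3 5 / 4 3 5 6 1 2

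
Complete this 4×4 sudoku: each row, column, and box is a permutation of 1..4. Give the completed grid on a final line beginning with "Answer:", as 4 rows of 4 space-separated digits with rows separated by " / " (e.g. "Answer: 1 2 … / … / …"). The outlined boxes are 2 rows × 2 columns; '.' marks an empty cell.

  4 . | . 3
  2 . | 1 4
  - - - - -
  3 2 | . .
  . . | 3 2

Step 1. [r4c1∈{1}] nothing but 1 survives at r4c1, so r4c1=1.
Step 2. [r2c2∈{3}] only 3 remains possible at r2c2 ⇒ r2c2=3.
Step 3. [r3c3∈{4}] r3c3's peers cover all but 4, so r3c3=4.
Step 4. [r4c2∈{4}] nothing but 4 survives at r4c2, so r4c2=4.
Step 5. [r1c2∈{1}] only 1 remains possible at r1c2, so r1c2=1.
Step 6. [r1c3∈{2}] only 2 remains possible at r1c3 ⇒ r1c3=2.
Step 7. [r3c4∈{1}] nothing but 1 survives at r3c4 ⇒ r3c4=1.

Answer: 4 1 2 3 / 2 3 1 4 / 3 2 4 1 / 1 4 3 2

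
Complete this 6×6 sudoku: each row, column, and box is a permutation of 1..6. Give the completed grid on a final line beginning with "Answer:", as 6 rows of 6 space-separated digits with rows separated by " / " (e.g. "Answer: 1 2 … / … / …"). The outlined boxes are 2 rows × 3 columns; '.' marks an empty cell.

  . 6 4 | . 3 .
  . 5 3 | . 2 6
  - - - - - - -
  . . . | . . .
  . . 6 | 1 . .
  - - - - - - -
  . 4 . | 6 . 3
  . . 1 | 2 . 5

Step 1. [r3c4∈{3,4,5}] across col 4, 3 lands solely at r3c4 ⇒ r3c4=3.
Step 2. [r1c1∈{1,2}] row 1 places 2 nowhere but r1c1. So r1c1=2.
Step 3. [r5c1∈{5}] r5c1 has the single candidate 5 ⇒ r5c1=5.
Step 4. [r3c2∈{1,2}] col 2 places 1 nowhere but r3c2. So r3c2=1.
Step 5. [r3c1∈{4}] r3c1's peers cover all but 4. So r3c1=4.
Step 6. [r4c2∈{2,3}] across col 2, 2 lands solely at r4c2 ⇒ r4c2=2.
Step 7. [r4c5∈{4,5}] across row 4, 5 lands solely at r4c5 ⇒ r4c5=5.
Step 8. [r4c1∈{3}] r4c1's peers cover all but 3 ⇒ r4c1=3.
Step 9. [r2c4∈{4}] r2c4 has the single candidate 4 ⇒ r2c4=4.
Step 10. [r3c5∈{6}] r3c5's peers cover all but 6. So r3c5=6.
Step 11. [r1c6∈{1}] r1c6 is down to just 1, so r1c6=1.
Step 12. [r3c3∈{5}] r3c3 has the single candidate 5. So r3c3=5.
Step 13. [r5c3∈{2}] nothing but 2 survives at r5c3. So r5c3=2.
Step 14. [r3c6∈{2}] r3c6 has the single candidate 2. So r3c6=2.
Step 15. [r2c1∈{1}] only 1 remains possible at r2c1. So r2c1=1.
Step 16. [r1c4∈{5}] r1c4's peers cover all but 5, so r1c4=5.
Step 17. [r6c1∈{6}] r6c1's peers cover all but 6 ⇒ r6c1=6.
Step 18. [r4c6∈{4}] nothing but 4 survives at r4c6 ⇒ r4c6=4.
Step 19. [r6c2∈{3}] r6c2's peers cover all but 3. So r6c2=3.
Step 20. [r5c5∈{1}] r5c5's peers cover all but 1, so r5c5=1.
Step 21. [r6c5∈{4}] r6c5 is down to just 4 ⇒ r6c5=4.

Answer: 2 6 4 5 3 1 / 1 5 3 4 2 6 / 4 1 5 3 6 2 / 3 2 6 1 5 4 / 5 4 2 6 1 3 / 6 3 1 2 4 5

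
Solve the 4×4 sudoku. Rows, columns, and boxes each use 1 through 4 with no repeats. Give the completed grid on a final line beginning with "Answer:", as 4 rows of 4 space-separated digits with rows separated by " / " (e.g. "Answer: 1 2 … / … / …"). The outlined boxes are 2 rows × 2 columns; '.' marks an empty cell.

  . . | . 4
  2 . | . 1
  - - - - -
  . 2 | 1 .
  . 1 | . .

Step 1. [r4c3∈{2,3,4}] col 3 places 4 nowhere but r4c3, so r4c3=4.
Step 2. [r4c1∈{3}] r4c1 is down to just 3. So r4c1=3.
Step 3. [r2c3∈{3}] r2c3's peers cover all but 3. So r2c3=3.
Step 4. [r2c2∈{4}] only 4 remains possible at r2c2. So r2c2=4.
Step 5. [r1c3∈{2}] only 2 remains possible at r1c3 ⇒ r1c3=2.
Step 6. [r1c1∈{1}] r1c1 has the single candidate 1 ⇒ r1c1=1.
Step 7. [r3c4∈{3}] r3c4 has the single candidate 3. So r3c4=3.
Step 8. [r4c4∈{2}] only 2 remains possible at r4c4 ⇒ r4c4=2.
Step 9. [r3c1∈{4}] only 4 remains possible at r3c1 ⇒ r3c1=4.
Step 10. [r1c2∈{3}] r1c2 has the single candidate 3, so r1c2=3.

Answer: 1 3 2 4 / 2 4 3 1 / 4 2 1 3 / 3 1 4 2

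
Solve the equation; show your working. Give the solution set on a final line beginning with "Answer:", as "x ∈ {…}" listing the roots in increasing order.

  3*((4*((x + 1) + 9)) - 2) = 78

Step 1. [3*((4*((x + 1) + 9)) - 2) = 78] LHS = 3·(…); ÷3 both sides ⇒ div: (4*((x + 1) + 9)) - 2 = 26.
Step 2. [(4*((x + 1) + 9)) - 2 = 26] peel the -2: add 2 from each side. So sub: 4*((x + 1) + 9) = 28.
Step 3. [4*((x + 1) + 9) = 28] 4 out front; divide by 4 ⇒ div: (x + 1) + 9 = 7.
Step 4. [(x + 1) + 9 = 7] the outer +9 inverts by subtracting 9 ⇒ sub: x + 1 = -2.
Step 5. [x + 1 = -2] +1 is outermost — subtract 1 both sides ⇒ sub: x = -3.

Answer: x ∈ {-3}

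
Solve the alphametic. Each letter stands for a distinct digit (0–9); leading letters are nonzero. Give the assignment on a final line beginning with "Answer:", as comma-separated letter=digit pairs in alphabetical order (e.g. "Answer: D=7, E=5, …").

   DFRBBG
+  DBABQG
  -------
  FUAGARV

Step 1. [F] the sum has 7 digits but both addends have 6; that extra leading digit F is the final carry, namely 1 ⇒ F=1.
Step 2. [col 1: G + G ≡ V (mod 10)] several values work for G in column 1 (G + G ≡ V (mod 10), carry-in 0); try G=3. So G=3.
Step 3. [col 1: G + G ≡ V (mod 10)] from column 1 (G=3, carry-in 0, digits 1,3 already taken and all letters distinct): V must equal 6. So V=6.
Step 4. [col 2: B + Q ≡ R (mod 10)] Q=7 is one option consistent with column 2 (B + Q ≡ R (mod 10), carry-in 0) — take it ⇒ Q=7.
Step 5. [col 2: B + Q ≡ R (mod 10)] B=2 is one option consistent with column 2 (B + Q ≡ R (mod 10), carry-in 0) — take it, so B=2.
Step 6. [col 2: B + Q ≡ R (mod 10)] column 2 reads B+Q+carry(0)=R with B=2, Q=7; with digits 1,2,3,6,7 already taken and all letters distinct, the only value for R is 9 ⇒ R=9.
Step 7. [col 3: B + B ≡ A (mod 10)] in column 3 we have B+B≡A with carry-in 0; given B=2 and digits 1,2,3,6,7,9 already taken and all letters distinct, that pins A to 4, so A=4.
Step 8. [col 6: D + D ≡ U (mod 10)] column 6 reads D+D+carry(0)=U with nothing yet; with digits 1,2,3,4,6,7,9 already taken and all letters distinct, the only value for U is 0. So U=0.
Step 9. [col 6: D + D ≡ U (mod 10)] in column 6 we have D+D≡U with carry-in 0; given U=0 and digits 0,1,2,3,4,6,7,9 already taken and all letters distinct, that pins D to 5 ⇒ D=5.

Answer: A=4, B=2, D=5, F=1, G=3, Q=7, R=9, U=0, V=6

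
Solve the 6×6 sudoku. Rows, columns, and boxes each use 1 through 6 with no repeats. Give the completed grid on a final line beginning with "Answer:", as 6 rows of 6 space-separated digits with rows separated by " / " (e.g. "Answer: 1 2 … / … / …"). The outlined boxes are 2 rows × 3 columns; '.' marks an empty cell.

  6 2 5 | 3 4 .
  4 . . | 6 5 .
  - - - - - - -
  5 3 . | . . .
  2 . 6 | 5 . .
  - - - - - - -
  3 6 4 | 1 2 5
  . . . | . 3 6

Step 1. [r3c3∈{1}] r3c3 is down to just 1. So r3c3=1.
Step 2. [r4c6∈{1,3,4}] r4c6 is the only open cell in row 4 admitting 3 ⇒ r4c6=3.
Step 3. [r3c6∈{2,4}] in col 6, 4 fits only at r3c6 ⇒ r3c6=4.
Step 4. [r2c2∈{1}] r2c2 has the single candidate 1, so r2c2=1.
Step 5. [r6c1∈{1}] r6c1 is down to just 1 ⇒ r6c1=1.
Step 6. [r6c4∈{4}] only 4 remains possible at r6c4. So r6c4=4.
Step 7. [r6c3∈{2}] r6c3 is down to just 2. So r6c3=2.
Step 8. [r4c5∈{1}] only 1 remains possible at r4c5, so r4c5=1.
Step 9. [r2c6∈{2}] nothing but 2 survives at r2c6, so r2c6=2.
Step 10. [r3c4∈{2}] r3c4 has the single candidate 2. So r3c4=2.
Step 11. [r6c2∈{5}] only 5 remains possible at r6c2, so r6c2=5.
Step 12. [r4c2∈{4}] r4c2 has the single candidate 4 ⇒ r4c2=4.
Step 13. [r2c3∈{3}] only 3 remains possible at r2c3. So r2c3=3.
Step 14. [r3c5∈{6}] r3c5 is down to just 6, so r3c5=6.
Step 15. [r1c6∈{1}] r1c6's peers cover all but 1, so r1c6=1.

Answer: 6 2 5 3 4 1 / 4 1 3 6 5 2 / 5 3 1 2 6 4 / 2 4 6 5 1 3 / 3 6 4 1 2 5 / 1 5 2 4 3 6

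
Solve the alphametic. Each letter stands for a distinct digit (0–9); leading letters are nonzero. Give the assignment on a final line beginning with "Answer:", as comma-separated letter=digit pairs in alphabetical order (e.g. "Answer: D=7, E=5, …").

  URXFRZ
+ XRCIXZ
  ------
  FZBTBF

Step 1. [col 1: Z + Z ≡ F (mod 10)] F=8 is one option consistent with column 1 (Z + Z ≡ F (mod 10), carry-in 0) — take it ⇒ F=8.
Step 2. [col 1: Z + Z ≡ F (mod 10)] several values work for Z in column 1 (Z + Z ≡ F (mod 10), carry-in 0); try Z=4 ⇒ Z=4.
Step 3. [col 2: R + X ≡ B (mod 10)] several values work for X in column 2 (R + X ≡ B (mod 10), carry-in 0); try X=2, so X=2.
Step 4. [col 2: R + X ≡ B (mod 10)] several values work for B in column 2 (R + X ≡ B (mod 10), carry-in 0); try B=9 ⇒ B=9.
Step 5. [col 2: R + X ≡ B (mod 10)] column 2: given X=2, B=9, carry-in 0, and digits 2,4,8,9 already taken and all letters distinct, R+X≡B (mod 10) forces R=7 ⇒ R=7.
Step 6. [col 3: F + I ≡ T (mod 10)] T=1 is one option consistent with column 3 (F + I ≡ T (mod 10), carry-in 0) — take it, so T=1.
Step 7. [col 3: F + I ≡ T (mod 10)] in column 3 we have F+I≡T with carry-in 0; given F=8, T=1 and digits 1,2,4,7,8,9 already taken and all letters distinct, that pins I to 3, so I=3.
Step 8. [col 4: X + C ≡ B (mod 10)] column 4: given X=2, B=9, carry-in 1, and digits 1,2,3,4,7,8,9 already taken and all letters distinct, X+C≡B (mod 10) forces C=6, so C=6.
Step 9. [col 6: U + X ≡ F (mod 10)] from column 6 (X=2, F=8, carry-in 1, digits 1,2,3,4,6,7,8,9 already taken and all letters distinct): U must equal 5 ⇒ U=5.

Answer: B=9, C=6, F=8, I=3, R=7, T=1, U=5, X=2, Z=4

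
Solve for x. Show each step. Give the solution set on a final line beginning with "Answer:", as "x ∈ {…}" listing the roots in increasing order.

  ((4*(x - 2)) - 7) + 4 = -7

Step 1. [((4*(x - 2)) - 7) + 4 = -7] the outer +4 inverts by subtracting 4. So sub: (4*(x - 2)) - 7 = -11.
Step 2. [(4*(x - 2)) - 7 = -11] 7 comes off first (add 7). So sub: 4*(x - 2) = -4.
Step 3. [4*(x - 2) = -4] LHS = 4·(…); ÷4 both sides, so div: x - 2 = -1.
Step 4. [x - 2 = -1] the outer -2 inverts by adding 2 ⇒ sub: x = 1.

Answer: x ∈ {1}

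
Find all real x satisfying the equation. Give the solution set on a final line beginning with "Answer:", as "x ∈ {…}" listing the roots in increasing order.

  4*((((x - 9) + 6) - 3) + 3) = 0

Step 1. [4*((((x - 9) + 6) - 3) + 3) = 0] 4 out front; divide by 4. So div: (((x - 9) + 6) - 3) + 3 = 0.
Step 2. [(((x - 9) + 6) - 3) + 3 = 0] 3 comes off first (subtract 3). So sub: ((x - 9) + 6) - 3 = -3.
Step 3. [((x - 9) + 6) - 3 = -3] 3 comes off first (add 3), so sub: (x - 9) + 6 = 0.
Step 4. [(x - 9) + 6 = 0] peel the +6: subtract 6 from each side ⇒ sub: x - 9 = -6.
Step 5. [x - 9 = -6] add 9: x sits inside (… - 9) ⇒ sub: x = 3.

Answer: x ∈ {3}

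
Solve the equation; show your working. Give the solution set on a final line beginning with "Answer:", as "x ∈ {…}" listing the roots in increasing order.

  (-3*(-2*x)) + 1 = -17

Step 1. [(-3*(-2*x)) + 1 = -17] subtract 1: x sits inside (… + 1). So sub: -3*(-2*x) = -18.
Step 2. [-3*(-2*x) = -18] -3 out front; divide by -3, so div: -2*x = 6.
Step 3. [-2*x = 6] -2·(inner) — divide through by -2, so div: x = -3.

Answer: x ∈ {-3}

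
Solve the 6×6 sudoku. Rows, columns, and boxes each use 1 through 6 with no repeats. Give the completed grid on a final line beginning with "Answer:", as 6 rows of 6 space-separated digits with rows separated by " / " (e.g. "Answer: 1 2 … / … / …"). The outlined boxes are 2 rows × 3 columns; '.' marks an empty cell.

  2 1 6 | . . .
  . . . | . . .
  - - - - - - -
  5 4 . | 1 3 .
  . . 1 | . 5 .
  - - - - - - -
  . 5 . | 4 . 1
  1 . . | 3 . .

Step 1. [r3c6∈{2,6}] r3c6 is the only open cell in row 3 admitting 6 ⇒ r3c6=6.
Step 2. [r2c1∈{3,4}] 4 has one home in col 1: r2c1. So r2c1=4.
Step 3. [r6c6∈{2,5}] across row 6, 5 lands solely at r6c6 ⇒ r6c6=5.
Step 4. [r3c3∈{2}] nothing but 2 survives at r3c3, so r3c3=2.
Step 5. [r5c5∈{2,6}] row 5 places 2 nowhere but r5c5, so r5c5=2.
Step 6. [r2c4∈{2,5,6}] r2c4 is the only open cell in col 4 admitting 6. So r2c4=6.
Step 7. [r5c1∈{3,6}] across row 5, 6 lands solely at r5c1, so r5c1=6.
Step 8. [r2c2∈{3}] only 3 remains possible at r2c2, so r2c2=3.
Step 9. [r4c6∈{2,4}] r4c6 is the only open cell in row 4 admitting 4, so r4c6=4.
Step 10. [r4c1∈{3}] r4c1 is down to just 3 ⇒ r4c1=3.
Step 11. [r4c4∈{2}] r4c4 is down to just 2, so r4c4=2.
Step 12. [r6c3∈{4}] r6c3's peers cover all but 4 ⇒ r6c3=4.
Step 13. [r2c5∈{1}] nothing but 1 survives at r2c5, so r2c5=1.
Step 14. [r1c4∈{5}] only 5 remains possible at r1c4 ⇒ r1c4=5.
Step 15. [r1c5∈{4}] r1c5's peers cover all but 4 ⇒ r1c5=4.
Step 16. [r4c2∈{6}] r4c2 has the single candidate 6. So r4c2=6.
Step 17. [r1c6∈{3}] r1c6 has the single candidate 3 ⇒ r1c6=3.
Step 18. [r2c6∈{2}] r2c6 is down to just 2. So r2c6=2.
Step 19. [r6c5∈{6}] only 6 remains possible at r6c5, so r6c5=6.
Step 20. [r2c3∈{5}] r2c3's peers cover all but 5. So r2c3=5.
Step 21. [r6c2∈{2}] only 2 remains possible at r6c2, so r6c2=2.
Step 22. [r5c3∈{3}] r5c3 has the single candidate 3. So r5c3=3.

Answer: 2 1 6 5 4 3 / 4 3 5 6 1 2 / 5 4 2 1 3 6 / 3 6 1 2 5 4 / 6 5 3 4 2 1 / 1 2 4 3 6 5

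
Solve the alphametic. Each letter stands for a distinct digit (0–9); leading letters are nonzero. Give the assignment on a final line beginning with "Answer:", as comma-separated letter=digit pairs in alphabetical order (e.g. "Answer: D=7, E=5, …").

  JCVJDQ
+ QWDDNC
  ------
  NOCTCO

Step 1. [col 1: Q + C ≡ O (mod 10)] column 1 (Q + C ≡ O (mod 10), carry-in 0) doesn't pin C yet; pick C=4 and continue. So C=4.
Step 2. [col 1: Q + C ≡ O (mod 10)] O=6 is one option consistent with column 1 (Q + C ≡ O (mod 10), carry-in 0) — take it, so O=6.
Step 3. [col 1: Q + C ≡ O (mod 10)] in column 1 we have Q+C≡O with carry-in 0; given C=4, O=6 and digits 4,6 already taken and all letters distinct, that pins Q to 2. So Q=2.
Step 4. [col 2: D + N ≡ C (mod 10)] column 2 (D + N ≡ C (mod 10), carry-in 0) doesn't pin D yet; pick D=5 and continue ⇒ D=5.
Step 5. [col 2: D + N ≡ C (mod 10)] from column 2 (D=5, C=4, carry-in 0, digits 2,4,5,6 already taken and all letters distinct): N must equal 9. So N=9.
Step 6. [col 3: J + D ≡ T (mod 10)] no forcing yet in column 3 (carry-in 1); J=7 is free and consistent — try it ⇒ J=7.
Step 7. [col 3: J + D ≡ T (mod 10)] in column 3 we have J+D≡T with carry-in 1; given J=7, D=5 and digits 2,4,5,6,7,9 already taken and all letters distinct, that pins T to 3 ⇒ T=3.
Step 8. [col 4: V + D ≡ C (mod 10)] column 4 reads V+D+carry(1)=C with D=5, C=4; with digits 2,3,4,5,6,7,9 already taken and all letters distinct, the only value for V is 8, so V=8.
Step 9. [col 5: C + W ≡ O (mod 10)] column 5 reads C+W+carry(1)=O with C=4, O=6; with digits 2,3,4,5,6,7,8,9 already taken and all letters distinct, the only value for W is 1. So W=1.

Answer: C=4, D=5, J=7, N=9, O=6, Q=2, T=3, V=8, W=1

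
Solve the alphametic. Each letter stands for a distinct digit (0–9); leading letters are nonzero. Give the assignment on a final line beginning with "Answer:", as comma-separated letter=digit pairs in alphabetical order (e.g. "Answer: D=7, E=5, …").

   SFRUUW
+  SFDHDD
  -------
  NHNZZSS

Step 1. [col 1: W + D ≡ S (mod 10)] D=7 is one option consistent with column 1 (W + D ≡ S (mod 10), carry-in 0) — take it, so D=7.
Step 2. [N] N is the leading digit of a 7-digit sum of two 6-digit numbers; the final carry is exactly 1, so N=1.
Step 3. [col 1: W + D ≡ S (mod 10)] several values work for W in column 1 (W + D ≡ S (mod 10), carry-in 0); try W=9, so W=9.
Step 4. [col 1: W + D ≡ S (mod 10)] from column 1 (W=9, D=7, carry-in 0, digits 1,7,9 already taken and all letters distinct): S must equal 6. So S=6.
Step 5. [col 2: U + D ≡ S (mod 10)] in column 2 we have U+D≡S with carry-in 1; given D=7, S=6 and digits 1,6,7,9 already taken and all letters distinct, that pins U to 8 ⇒ U=8.
Step 6. [col 3: U + H ≡ Z (mod 10)] several values work for H in column 3 (U + H ≡ Z (mod 10), carry-in 1); try H=3, so H=3.
Step 7. [col 3: U + H ≡ Z (mod 10)] in column 3 we have U+H≡Z with carry-in 1; given U=8, H=3 and digits 1,3,6,7,8,9 already taken and all letters distinct, that pins Z to 2 ⇒ Z=2.
Step 8. [col 4: R + D ≡ Z (mod 10)] in column 4 we have R+D≡Z with carry-in 1; given D=7, Z=2 and digits 1,2,3,6,7,8,9 already taken and all letters distinct, that pins R to 4 ⇒ R=4.
Step 9. [col 5: F + F ≡ N (mod 10)] no forcing yet in column 5 (carry-in 1); F=5 is free and consistent — try it ⇒ F=5.

Answer: D=7, F=5, H=3, N=1, R=4, S=6, U=8, W=9, Z=2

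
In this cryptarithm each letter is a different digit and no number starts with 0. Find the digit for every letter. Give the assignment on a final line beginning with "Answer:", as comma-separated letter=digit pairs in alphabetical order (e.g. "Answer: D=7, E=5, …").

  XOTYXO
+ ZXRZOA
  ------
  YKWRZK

Step 1. [col 1: O + A ≡ K (mod 10)] K=8 is one option consistent with column 1 (O + A ≡ K (mod 10), carry-in 0) — take it, so K=8.
Step 2. [col 1: O + A ≡ K (mod 10)] column 1 (O + A ≡ K (mod 10), carry-in 0) doesn't pin A yet; pick A=3 and continue. So A=3.
Step 3. [col 1: O + A ≡ K (mod 10)] column 1 reads O+A+carry(0)=K with A=3, K=8; with digits 3,8 already taken and all letters distinct, the only value for O is 5 ⇒ O=5.
Step 4. [col 2: X + O ≡ Z (mod 10)] no forcing yet in column 2 (carry-in 0); Z=7 is free and consistent — try it. So Z=7.
Step 5. [col 2: X + O ≡ Z (mod 10)] column 2: given O=5, Z=7, carry-in 0, and digits 3,5,7,8 already taken and all letters distinct, X+O≡Z (mod 10) forces X=2. So X=2.
Step 6. [col 3: Y + Z ≡ R (mod 10)] several values work for Y in column 3 (Y + Z ≡ R (mod 10), carry-in 0); try Y=9. So Y=9.
Step 7. [col 3: Y + Z ≡ R (mod 10)] column 3 reads Y+Z+carry(0)=R with Y=9, Z=7; with digits 2,3,5,7,8,9 already taken and all letters distinct, the only value for R is 6 ⇒ R=6.
Step 8. [col 4: T + R ≡ W (mod 10)] column 4: given R=6, carry-in 1, and digits 2,3,5,6,7,8,9 already taken and all letters distinct, T+R≡W (mod 10) forces T=4. So T=4.
Step 9. [col 4: T + R ≡ W (mod 10)] column 4: given T=4, R=6, carry-in 1, and digits 2,3,4,5,6,7,8,9 already taken and all letters distinct, T+R≡W (mod 10) forces W=1, so W=1.

Answer: A=3, K=8, O=5, R=6, T=4, W=1, X=2, Y=9, Z=7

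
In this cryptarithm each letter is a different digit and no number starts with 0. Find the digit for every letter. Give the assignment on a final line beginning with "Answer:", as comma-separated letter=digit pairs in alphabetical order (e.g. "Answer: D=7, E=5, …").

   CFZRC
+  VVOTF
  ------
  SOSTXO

Step 1. [col 1: C + F ≡ O (mod 10)] column 1 (C + F ≡ O (mod 10), carry-in 0) doesn't pin C yet; pick C=4 and continue, so C=4.
Step 2. [S] the sum has 6 digits but both addends have 5; that extra leading digit S is the final carry, namely 1 ⇒ S=1.
Step 3. [col 1: C + F ≡ O (mod 10)] no forcing yet in column 1 (carry-in 0); F=6 is free and consistent — try it. So F=6.
Step 4. [col 1: C + F ≡ O (mod 10)] column 1: given C=4, F=6, carry-in 0, and digits 1,4,6 already taken and all letters distinct, C+F≡O (mod 10) forces O=0. So O=0.
Step 5. [col 2: R + T ≡ X (mod 10)] X=2 is one option consistent with column 2 (R + T ≡ X (mod 10), carry-in 1) — take it, so X=2.
Step 6. [col 2: R + T ≡ X (mod 10)] no forcing yet in column 2 (carry-in 1); R=3 is free and consistent — try it ⇒ R=3.
Step 7. [col 2: R + T ≡ X (mod 10)] in column 2 we have R+T≡X with carry-in 1; given R=3, X=2 and digits 0,1,2,3,4,6 already taken and all letters distinct, that pins T to 8 ⇒ T=8.
Step 8. [col 3: Z + O ≡ T (mod 10)] from column 3 (O=0, T=8, carry-in 1, digits 0,1,2,3,4,6,8 already taken and all letters distinct): Z must equal 7 ⇒ Z=7.
Step 9. [col 4: F + V ≡ S (mod 10)] from column 4 (F=6, S=1, carry-in 0, digits 0,1,2,3,4,6,7,8 already taken and all letters distinct): V must equal 5 ⇒ V=5.

Answer: C=4, F=6, O=0, R=3, S=1, T=8, V=5, X=2, Z=7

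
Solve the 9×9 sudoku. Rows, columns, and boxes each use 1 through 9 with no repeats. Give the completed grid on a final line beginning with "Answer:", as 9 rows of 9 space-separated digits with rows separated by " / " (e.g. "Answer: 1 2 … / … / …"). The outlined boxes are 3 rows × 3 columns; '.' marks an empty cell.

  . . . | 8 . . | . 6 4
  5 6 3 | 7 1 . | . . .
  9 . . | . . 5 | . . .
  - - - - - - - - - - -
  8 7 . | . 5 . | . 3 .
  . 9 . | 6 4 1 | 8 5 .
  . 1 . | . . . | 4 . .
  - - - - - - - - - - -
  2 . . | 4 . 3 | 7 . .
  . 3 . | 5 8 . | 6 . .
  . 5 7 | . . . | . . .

Step 1. [r9c4∈{1,2,9}] r9c4 is the only open cell in col 4 admitting 1. So r9c4=1.
Step 2. [r6c5∈{2,3,7,9}] r6c5 is the only open cell in col 5 admitting 7. So r6c5=7.
Step 3. [r1c2∈{2}] nothing but 2 survives at r1c2 ⇒ r1c2=2.
Step 4. [r1c6∈{9}] r1c6's peers cover all but 9 ⇒ r1c6=9.
Step 5. [r4c6∈{2}] only 2 remains possible at r4c6. So r4c6=2.
Step 6. [r9c5∈{2,6,9}] box 8 places 2 nowhere but r9c5. So r9c5=2.
Step 7. [r1c3∈{1}] r1c3's peers cover all but 1, so r1c3=1.
Step 8. [r3c8∈{1,2,7,8}] r3c8 is the only open cell in col 8 admitting 7. So r3c8=7.
Step 9. [r7c5∈{6,9}] across col 5, 9 lands solely at r7c5, so r7c5=9.
Step 10. [r7c2∈{8}] r7c2 is down to just 8 ⇒ r7c2=8.
Step 11. [r6c4∈{3,9}] r6c4 is the only open cell in box 5 admitting 3, so r6c4=3.
Step 12. [r6c1∈{6}] only 6 remains possible at r6c1, so r6c1=6.
Step 13. [r8c1∈{1,4}] across col 1, 1 lands solely at r8c1, so r8c1=1.
Step 14. [r8c3∈{4,9}] col 3 places 9 nowhere but r8c3. So r8c3=9.
Step 15. [r8c9∈{2}] r8c9 has the single candidate 2, so r8c9=2.
Step 16. [r6c9∈{9}] r6c9 is down to just 9, so r6c9=9.
Step 17. [r2c9∈{8}] r2c9 is down to just 8, so r2c9=8.
Step 18. [r9c9∈{3}] nothing but 3 survives at r9c9, so r9c9=3.
Step 19. [r3c9∈{1}] r3c9 is down to just 1 ⇒ r3c9=1.
Step 20. [r6c8∈{2}] r6c8's peers cover all but 2 ⇒ r6c8=2.
Step 21. [r9c8∈{4,8,9}] across row 9, 8 lands solely at r9c8 ⇒ r9c8=8.
Step 22. [r2c7∈{2,9}] 2 has one home in row 2: r2c7 ⇒ r2c7=2.
Step 23. [r1c5∈{3}] only 3 remains possible at r1c5. So r1c5=3.
Step 24. [r3c2∈{4}] r3c2 has the single candidate 4. So r3c2=4.
Step 25. [r9c6∈{6}] only 6 remains possible at r9c6 ⇒ r9c6=6.
Step 26. [r4c7∈{1}] nothing but 1 survives at r4c7. So r4c7=1.
Step 27. [r4c4∈{9}] only 9 remains possible at r4c4 ⇒ r4c4=9.
Step 28. [r7c8∈{1}] r7c8 has the single candidate 1, so r7c8=1.
Step 29. [r7c9∈{5}] r7c9 is down to just 5. So r7c9=5.
Step 30. [r3c3∈{8}] r3c3 is down to just 8, so r3c3=8.
Step 31. [r4c3∈{4}] r4c3 is down to just 4 ⇒ r4c3=4.
Step 32. [r1c1∈{7}] r1c1's peers cover all but 7 ⇒ r1c1=7.
Step 33. [r9c7∈{9}] r9c7's peers cover all but 9, so r9c7=9.
Step 34. [r6c3∈{5}] only 5 remains possible at r6c3. So r6c3=5.
Step 35. [r6c6∈{8}] only 8 remains possible at r6c6 ⇒ r6c6=8.
Step 36. [r3c5∈{6}] nothing but 6 survives at r3c5, so r3c5=6.
Step 37. [r5c1∈{3}] r5c1 is down to just 3, so r5c1=3.
Step 38. [r7c3∈{6}] r7c3 has the single candidate 6, so r7c3=6.
Step 39. [r8c6∈{7}] nothing but 7 survives at r8c6 ⇒ r8c6=7.
Step 40. [r9c1∈{4}] only 4 remains possible at r9c1, so r9c1=4.
Step 41. [r3c4∈{2}] r3c4's peers cover all but 2, so r3c4=2.
Step 42. [r8c8∈{4}] r8c8 has the single candidate 4. So r8c8=4.
Step 43. [r3c7∈{3}] r3c7 has the single candidate 3. So r3c7=3.
Step 44. [r5c9∈{7}] r5c9's peers cover all but 7. So r5c9=7.
Step 45. [r1c7∈{5}] r1c7 is down to just 5, so r1c7=5.
Step 46. [r5c3∈{2}] only 2 remains possible at r5c3 ⇒ r5c3=2.
Step 47. [r2c8∈{9}] r2c8 is down to just 9. So r2c8=9.
Step 48. [r4c9∈{6}] r4c9 is down to just 6, so r4c9=6.
Step 49. [r2c6∈{4}] r2c6 has the single candidate 4 ⇒ r2c6=4.

Answer: 7 2 1 8 3 9 5 6 4 / 5 6 3 7 1 4 2 9 8 / 9 4 8 2 6 5 3 7 1 / 8 7 4 9 5 2 1 3 6 / 3 9 2 6 4 1 8 5 7 / 6 1 5 3 7 8 4 2 9 / 2 8 6 4 9 3 7 1 5 / 1 3 9 5 8 7 6 4 2 / 4 5 7 1 2 6 9 8 3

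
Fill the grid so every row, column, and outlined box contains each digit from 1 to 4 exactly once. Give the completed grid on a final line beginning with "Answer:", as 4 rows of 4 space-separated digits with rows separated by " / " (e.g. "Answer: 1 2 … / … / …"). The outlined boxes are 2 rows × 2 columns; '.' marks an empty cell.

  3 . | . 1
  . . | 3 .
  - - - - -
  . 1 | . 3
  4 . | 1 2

Step 1. [r1c3∈{2,4}] in col 3, 2 fits only at r1c3 ⇒ r1c3=2.
Step 2. [r2c2∈{2,4}] r2c2 is the only open cell in col 2 admitting 2, so r2c2=2.
Step 3. [r3c1∈{2}] nothing but 2 survives at r3c1. So r3c1=2.
Step 4. [r4c2∈{3}] r4c2 has the single candidate 3. So r4c2=3.
Step 5. [r2c4∈{4}] only 4 remains possible at r2c4. So r2c4=4.
Step 6. [r2c1∈{1}] only 1 remains possible at r2c1. So r2c1=1.
Step 7. [r3c3∈{4}] r3c3's peers cover all but 4 ⇒ r3c3=4.
Step 8. [r1c2∈{4}] r1c2 has the single candidate 4. So r1c2=4.

Answer: 3 4 2 1 / 1 2 3 4 / 2 1 4 3 / 4 3 1 2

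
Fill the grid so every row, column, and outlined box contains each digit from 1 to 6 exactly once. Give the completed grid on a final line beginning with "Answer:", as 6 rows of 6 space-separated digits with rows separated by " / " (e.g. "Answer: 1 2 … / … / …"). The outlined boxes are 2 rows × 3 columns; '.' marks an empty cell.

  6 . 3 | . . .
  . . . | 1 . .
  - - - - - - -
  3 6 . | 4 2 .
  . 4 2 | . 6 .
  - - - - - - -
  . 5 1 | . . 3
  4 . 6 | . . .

Step 1. [r2c2∈{2}] nothing but 2 survives at r2c2. So r2c2=2.
Step 2. [r2c1∈{5}] nothing but 5 survives at r2c1. So r2c1=5.
Step 3. [r3c6∈{1,5}] row 3 places 1 nowhere but r3c6, so r3c6=1.
Step 4. [r4c6∈{5}] r4c6 is down to just 5, so r4c6=5.
Step 5. [r6c6∈{2}] r6c6 has the single candidate 2. So r6c6=2.
Step 6. [r1c6∈{4}] r1c6 is down to just 4, so r1c6=4.
Step 7. [r6c4∈{5}] r6c4 is down to just 5 ⇒ r6c4=5.
Step 8. [r4c1∈{1}] r4c1 is down to just 1, so r4c1=1.
Step 9. [r1c2∈{1}] nothing but 1 survives at r1c2. So r1c2=1.
Step 10. [r5c5∈{4}] r5c5 has the single candidate 4 ⇒ r5c5=4.
Step 11. [r5c1∈{2}] r5c1 is down to just 2 ⇒ r5c1=2.
Step 12. [r6c5∈{1}] only 1 remains possible at r6c5 ⇒ r6c5=1.
Step 13. [r2c3∈{4}] r2c3 is down to just 4 ⇒ r2c3=4.
Step 14. [r4c4∈{3}] nothing but 3 survives at r4c4 ⇒ r4c4=3.
Step 15. [r1c5∈{5}] nothing but 5 survives at r1c5, so r1c5=5.
Step 16. [r6c2∈{3}] r6c2 has the single candidate 3, so r6c2=3.
Step 17. [r3c3∈{5}] r3c3 has the single candidate 5. So r3c3=5.
Step 18. [r5c4∈{6}] r5c4 is down to just 6. So r5c4=6.
Step 19. [r1c4∈{2}] r1c4 has the single candidate 2. So r1c4=2.
Step 20. [r2c5∈{3}] only 3 remains possible at r2c5. So r2c5=3.
Step 21. [r2c6∈{6}] r2c6 has the single candidate 6. So r2c6=6.

Answer: 6 1 3 2 5 4 / 5 2 4 1 3 6 / 3 6 5 4 2 1 / 1 4 2 3 6 5 / 2 5 1 6 4 3 / 4 3 6 5 1 2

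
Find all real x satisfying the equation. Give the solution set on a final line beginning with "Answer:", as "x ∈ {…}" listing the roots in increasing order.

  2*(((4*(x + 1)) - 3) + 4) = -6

Step 1. [2*(((4*(x + 1)) - 3) + 4) = -6] divide by the outer 2 ⇒ div: ((4*(x + 1)) - 3) + 4 = -3.
Step 2. [((4*(x + 1)) - 3) + 4 = -3] 4 comes off first (subtract 4) ⇒ sub: (4*(x + 1)) - 3 = -7.
Step 3. [(4*(x + 1)) - 3 = -7] add 3: x sits inside (… - 3). So sub: 4*(x + 1) = -4.
Step 4. [4*(x + 1) = -4] 4 out front; divide by 4 ⇒ div: x + 1 = -1.
Step 5. [x + 1 = -1] +1 is outermost — subtract 1 both sides, so sub: x = -2.

Answer: x ∈ {-2}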